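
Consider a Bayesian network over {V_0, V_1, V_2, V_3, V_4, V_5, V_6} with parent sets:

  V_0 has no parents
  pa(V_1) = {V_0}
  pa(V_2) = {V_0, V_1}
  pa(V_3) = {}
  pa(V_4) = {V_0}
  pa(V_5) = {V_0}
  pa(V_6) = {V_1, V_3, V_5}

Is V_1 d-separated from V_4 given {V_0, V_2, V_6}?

Enumerating the 3 paths from V_1 to V_4 and testing each for blocking by {V_0, V_2, V_6}:
Path 1: V_1 → V_6 ← V_5 ← V_0 → V_4
  V_0 is a fork here and V_0 is conditioned on, so the path is blocked at V_0.
Path 2: V_1 → V_2 ← V_0 → V_4
  V_0 is a fork here and V_0 is conditioned on, so the path is blocked at V_0.
Path 3: V_1 ← V_0 → V_4
  V_0 is a fork here and V_0 is conditioned on, so the path is blocked at V_0.
Since every path is blocked, d-separation holds.

Yes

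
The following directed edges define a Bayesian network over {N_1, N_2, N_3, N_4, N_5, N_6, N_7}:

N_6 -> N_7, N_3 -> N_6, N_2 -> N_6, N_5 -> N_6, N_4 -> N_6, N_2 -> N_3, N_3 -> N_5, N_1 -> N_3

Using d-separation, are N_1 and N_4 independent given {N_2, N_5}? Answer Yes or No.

We examine all 3 paths between N_1 and N_4:
  1. N_1 → N_3 ← N_2 → N_6 ← N_4 — N_3:collider[open]; N_2:fork[blocks]; N_6:collider[blocks] ⇒ blocked
  2. N_1 → N_3 → N_5 → N_6 ← N_4 — N_3:chain[open]; N_5:chain[blocks]; N_6:collider[blocks] ⇒ blocked
  3. N_1 → N_3 → N_6 ← N_4 — N_3:chain[open]; N_6:collider[blocks] ⇒ blocked
Since every path is blocked, d-separation holds.

Yes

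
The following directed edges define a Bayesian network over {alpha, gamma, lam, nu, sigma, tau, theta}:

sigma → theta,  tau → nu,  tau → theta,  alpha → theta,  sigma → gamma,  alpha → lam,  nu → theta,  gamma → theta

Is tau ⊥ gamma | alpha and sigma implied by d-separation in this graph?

Yes

We examine all 4 paths between tau and gamma:
  1. tau → theta ← sigma → gamma — theta:collider[blocks]; sigma:fork[blocks] ⇒ blocked
  2. tau → theta ← gamma — theta:collider[blocks] ⇒ blocked
  3. tau → nu → theta ← sigma → gamma — nu:chain[open]; theta:collider[blocks]; sigma:fork[blocks] ⇒ blocked
  4. tau → nu → theta ← gamma — nu:chain[open]; theta:collider[blocks] ⇒ blocked
Since every path is blocked, d-separation holds.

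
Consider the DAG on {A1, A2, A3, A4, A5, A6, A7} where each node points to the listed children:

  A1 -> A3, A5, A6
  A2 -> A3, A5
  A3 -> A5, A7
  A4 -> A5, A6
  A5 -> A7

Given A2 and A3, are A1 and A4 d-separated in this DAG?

There are 5 undirected paths between A1 and A4; checking each against the conditioning set {A2, A3}:
  1. A1 → A5 ← A4 — A5:collider[blocks] ⇒ blocked
  2. A1 → A3 → A5 ← A4 — A3:chain[blocks]; A5:collider[blocks] ⇒ blocked
  3. A1 → A3 → A7 ← A5 ← A4 — A3:chain[blocks]; A7:collider[blocks]; A5:chain[open] ⇒ blocked
  4. A1 → A3 ← A2 → A5 ← A4 — A3:collider[open]; A2:fork[blocks]; A5:collider[blocks] ⇒ blocked
  5. A1 → A6 ← A4 — A6:collider[blocks] ⇒ blocked
Every path is blocked, so A1 and A4 are d-separated given {A2, A3}.

Yes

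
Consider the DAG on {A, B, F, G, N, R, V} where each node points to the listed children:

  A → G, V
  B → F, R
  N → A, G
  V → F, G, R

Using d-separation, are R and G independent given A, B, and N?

There are 6 undirected paths between R and G; checking each against the conditioning set {A, B, N}:
Path 1: R ← V → G
  V is a fork and V is not conditioned on — no node blocks this path, so it is active.
Path 2: R ← V ← A → G
  A is a fork here and A is conditioned on, so the path is blocked at A.
Path 3: R ← V ← A ← N → G
  A is a chain here and A is conditioned on, so the path is blocked at A.
Path 4: R ← B → F ← V → G
  B is a fork here and B is conditioned on, so the path is blocked at B.
Path 5: R ← B → F ← V ← A → G
  B is a fork here and B is conditioned on, so the path is blocked at B.
Path 6: R ← B → F ← V ← A ← N → G
  B is a fork here and B is conditioned on, so the path is blocked at B.
Because an active path exists, R and G are not d-separated.

No — R and G are not d-separated given {A, B, N}.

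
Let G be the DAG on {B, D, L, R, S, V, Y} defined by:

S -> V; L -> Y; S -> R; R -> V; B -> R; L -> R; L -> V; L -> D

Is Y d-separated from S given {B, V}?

No

There are 4 undirected paths between Y and S; checking each against the conditioning set {B, V}:
Path 1: Y ← L → R ← S
  L is a fork and L is not conditioned on; R is a collider and its descendant V is conditioned on, which opens it — no node blocks this path, so it is active.
Path 2: Y ← L → R → V ← S
  L is a fork and L is not conditioned on; R is a chain and R is not conditioned on; V is a collider and V is conditioned on, which opens it — no node blocks this path, so it is active.
Path 3: Y ← L → V ← R ← S
  L is a fork and L is not conditioned on; V is a collider and V is conditioned on, which opens it; R is a chain and R is not conditioned on — no node blocks this path, so it is active.
Path 4: Y ← L → V ← S
  L is a fork and L is not conditioned on; V is a collider and V is conditioned on, which opens it — no node blocks this path, so it is active.
At least one path is unblocked, so d-separation fails.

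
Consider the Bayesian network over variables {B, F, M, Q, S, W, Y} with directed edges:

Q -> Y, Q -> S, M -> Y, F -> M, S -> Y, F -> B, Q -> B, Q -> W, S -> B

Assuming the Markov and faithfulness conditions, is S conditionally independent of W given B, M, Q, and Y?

Yes

We examine all 5 paths between S and W:
  1. S ← Q → W — Q:fork[blocks] ⇒ blocked
  2. S → Y ← Q → W — Y:collider[open]; Q:fork[blocks] ⇒ blocked
  3. S → Y ← M ← F → B ← Q → W — Y:collider[open]; M:chain[blocks]; F:fork[open]; B:collider[open]; Q:fork[blocks] ⇒ blocked
  4. S → B ← Q → W — B:collider[open]; Q:fork[blocks] ⇒ blocked
  5. S → B ← F → M → Y ← Q → W — B:collider[open]; F:fork[open]; M:chain[blocks]; Y:collider[open]; Q:fork[blocks] ⇒ blocked
Every path is blocked, so S and W are d-separated given {B, M, Q, Y}.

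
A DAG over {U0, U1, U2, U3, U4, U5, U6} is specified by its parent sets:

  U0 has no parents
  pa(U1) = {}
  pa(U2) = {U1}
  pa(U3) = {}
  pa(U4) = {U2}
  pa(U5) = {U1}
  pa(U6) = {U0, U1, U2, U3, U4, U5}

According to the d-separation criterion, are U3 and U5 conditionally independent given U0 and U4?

4 paths connect U3 and U5; each must be blocked for d-separation to hold:
  1. U3 → U6 ← U5 — U6:collider[blocks] ⇒ blocked
  2. U3 → U6 ← U4 ← U2 ← U1 → U5 — U6:collider[blocks]; U4:chain[blocks]; U2:chain[open]; U1:fork[open] ⇒ blocked
  3. U3 → U6 ← U2 ← U1 → U5 — U6:collider[blocks]; U2:chain[open]; U1:fork[open] ⇒ blocked
  4. U3 → U6 ← U1 → U5 — U6:collider[blocks]; U1:fork[open] ⇒ blocked
Since every path is blocked, d-separation holds.

Yes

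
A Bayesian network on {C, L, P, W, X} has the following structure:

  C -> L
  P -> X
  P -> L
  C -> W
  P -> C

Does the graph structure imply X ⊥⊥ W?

There are 2 undirected paths between X and W; checking each against the conditioning set ∅:
Path 1: X ← P → L ← C → W
  L is a collider here and neither L nor any of its descendants is conditioned on, so the collider stays closed — the path is blocked at L.
Path 2: X ← P → C → W
  P is a fork and P is not conditioned on; C is a chain and C is not conditioned on — no node blocks this path, so it is active.
Because an active path exists, X and W are not d-separated.

No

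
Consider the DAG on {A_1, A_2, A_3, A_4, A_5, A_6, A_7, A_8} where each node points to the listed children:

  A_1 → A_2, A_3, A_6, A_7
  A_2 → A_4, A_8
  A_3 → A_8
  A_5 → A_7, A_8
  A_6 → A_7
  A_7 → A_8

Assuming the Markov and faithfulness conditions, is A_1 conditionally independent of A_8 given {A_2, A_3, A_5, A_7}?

We examine all 6 paths between A_1 and A_8:
Path 1: A_1 → A_3 → A_8
  A_3 is a chain here and A_3 is conditioned on, so the path is blocked at A_3.
Path 2: A_1 → A_6 → A_7 → A_8
  A_7 is a chain here and A_7 is conditioned on, so the path is blocked at A_7.
Path 3: A_1 → A_6 → A_7 ← A_5 → A_8
  A_5 is a fork here and A_5 is conditioned on, so the path is blocked at A_5.
Path 4: A_1 → A_2 → A_8
  A_2 is a chain here and A_2 is conditioned on, so the path is blocked at A_2.
Path 5: A_1 → A_7 → A_8
  A_7 is a chain here and A_7 is conditioned on, so the path is blocked at A_7.
Path 6: A_1 → A_7 ← A_5 → A_8
  A_5 is a fork here and A_5 is conditioned on, so the path is blocked at A_5.
All paths are blocked; A_1 ⊥ A_8 | {A_2, A_3, A_5, A_7} holds.

Yes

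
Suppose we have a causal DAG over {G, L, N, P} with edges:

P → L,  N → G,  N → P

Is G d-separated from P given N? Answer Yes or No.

Yes

The only undirected path from G to P is:
  1. G ← N → P — N:fork[blocks] ⇒ blocked
Every path is blocked, so G and P are d-separated given {N}.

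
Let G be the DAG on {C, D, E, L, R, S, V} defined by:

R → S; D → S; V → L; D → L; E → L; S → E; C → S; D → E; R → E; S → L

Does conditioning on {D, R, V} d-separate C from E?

No

There are 6 undirected paths between C and E; checking each against the conditioning set {D, R, V}:
Path 1: C → S ← D → L ← E
  S is a collider here and neither S nor any of its descendants is conditioned on, so the collider stays closed — the path is blocked at S.
Path 2: C → S ← D → E
  S is a collider here and neither S nor any of its descendants is conditioned on, so the collider stays closed — the path is blocked at S.
Path 3: C → S ← R → E
  S is a collider here and neither S nor any of its descendants is conditioned on, so the collider stays closed — the path is blocked at S.
Path 4: C → S → L ← D → E
  L is a collider here and neither L nor any of its descendants is conditioned on, so the collider stays closed — the path is blocked at L.
Path 5: C → S → L ← E
  L is a collider here and neither L nor any of its descendants is conditioned on, so the collider stays closed — the path is blocked at L.
Path 6: C → S → E
  S is a chain and S is not conditioned on — no node blocks this path, so it is active.
Since the path C → S → E is active, C and E are not d-separated given {D, R, V}.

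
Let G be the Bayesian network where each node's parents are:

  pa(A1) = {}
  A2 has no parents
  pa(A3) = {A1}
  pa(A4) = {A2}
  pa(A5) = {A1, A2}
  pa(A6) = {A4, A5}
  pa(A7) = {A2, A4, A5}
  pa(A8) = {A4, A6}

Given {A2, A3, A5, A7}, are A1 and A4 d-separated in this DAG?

Yes — A1 and A4 are d-separated given {A2, A3, A5, A7}.

We examine all 6 paths between A1 and A4:
Path 1: A1 → A5 → A6 → A8 ← A4
  A5 is a chain here and A5 is conditioned on, so the path is blocked at A5.
Path 2: A1 → A5 → A6 ← A4
  A5 is a chain here and A5 is conditioned on, so the path is blocked at A5.
Path 3: A1 → A5 ← A2 → A4
  A2 is a fork here and A2 is conditioned on, so the path is blocked at A2.
Path 4: A1 → A5 ← A2 → A7 ← A4
  A2 is a fork here and A2 is conditioned on, so the path is blocked at A2.
Path 5: A1 → A5 → A7 ← A4
  A5 is a chain here and A5 is conditioned on, so the path is blocked at A5.
Path 6: A1 → A5 → A7 ← A2 → A4
  A5 is a chain here and A5 is conditioned on, so the path is blocked at A5.
Since every path is blocked, d-separation holds.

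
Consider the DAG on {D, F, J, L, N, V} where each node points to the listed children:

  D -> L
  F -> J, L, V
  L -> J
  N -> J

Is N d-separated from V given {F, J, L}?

Yes

Enumerating the 2 paths from N to V and testing each for blocking by {F, J, L}:
Path 1: N → J ← F → V
  F is a fork here and F is conditioned on, so the path is blocked at F.
Path 2: N → J ← L ← F → V
  L is a chain here and L is conditioned on, so the path is blocked at L.
All paths are blocked; N ⊥ V | {F, J, L} holds.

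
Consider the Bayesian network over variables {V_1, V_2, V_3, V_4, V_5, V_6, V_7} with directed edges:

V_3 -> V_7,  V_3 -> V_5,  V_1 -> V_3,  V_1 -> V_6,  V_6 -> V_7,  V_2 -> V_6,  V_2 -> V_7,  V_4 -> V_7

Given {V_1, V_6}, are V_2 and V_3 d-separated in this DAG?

Yes

Enumerating the 4 paths from V_2 to V_3 and testing each for blocking by {V_1, V_6}:
Path 1: V_2 → V_7 ← V_6 ← V_1 → V_3
  V_7 is a collider here and neither V_7 nor any of its descendants is conditioned on, so the collider stays closed — the path is blocked at V_7.
Path 2: V_2 → V_7 ← V_3
  V_7 is a collider here and neither V_7 nor any of its descendants is conditioned on, so the collider stays closed — the path is blocked at V_7.
Path 3: V_2 → V_6 → V_7 ← V_3
  V_6 is a chain here and V_6 is conditioned on, so the path is blocked at V_6.
Path 4: V_2 → V_6 ← V_1 → V_3
  V_1 is a fork here and V_1 is conditioned on, so the path is blocked at V_1.
All paths are blocked; V_2 ⊥ V_3 | {V_1, V_6} holds.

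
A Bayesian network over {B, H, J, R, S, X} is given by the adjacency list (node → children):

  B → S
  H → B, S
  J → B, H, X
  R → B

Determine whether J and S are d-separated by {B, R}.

No — J and S are not d-separated given {B, R}.

4 paths connect J and S; each must be blocked for d-separation to hold:
Path 1: J → B ← H → S
  B is a collider and B is conditioned on, which opens it; H is a fork and H is not conditioned on — no node blocks this path, so it is active.
Path 2: J → B → S
  B is a chain here and B is conditioned on, so the path is blocked at B.
Path 3: J → H → B → S
  B is a chain here and B is conditioned on, so the path is blocked at B.
Path 4: J → H → S
  H is a chain and H is not conditioned on — no node blocks this path, so it is active.
At least one path is unblocked, so d-separation fails.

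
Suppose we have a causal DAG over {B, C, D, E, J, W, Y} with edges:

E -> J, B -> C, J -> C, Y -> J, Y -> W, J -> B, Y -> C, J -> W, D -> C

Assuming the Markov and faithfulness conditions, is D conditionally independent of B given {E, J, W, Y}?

4 paths connect D and B; each must be blocked for d-separation to hold:
Path 1: D → C ← J → B
  C is a collider here and neither C nor any of its descendants is conditioned on, so the collider stays closed — the path is blocked at C.
Path 2: D → C ← B
  C is a collider here and neither C nor any of its descendants is conditioned on, so the collider stays closed — the path is blocked at C.
Path 3: D → C ← Y → J → B
  C is a collider here and neither C nor any of its descendants is conditioned on, so the collider stays closed — the path is blocked at C.
Path 4: D → C ← Y → W ← J → B
  C is a collider here and neither C nor any of its descendants is conditioned on, so the collider stays closed — the path is blocked at C.
All paths are blocked; D ⊥ B | {E, J, W, Y} holds.

Yes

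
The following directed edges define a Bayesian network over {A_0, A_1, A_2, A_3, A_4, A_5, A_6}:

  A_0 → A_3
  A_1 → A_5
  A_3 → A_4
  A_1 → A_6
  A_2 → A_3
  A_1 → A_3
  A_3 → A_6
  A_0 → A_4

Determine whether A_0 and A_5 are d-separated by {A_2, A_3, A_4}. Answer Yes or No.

No — A_0 and A_5 are not d-separated given {A_2, A_3, A_4}.

We examine all 4 paths between A_0 and A_5:
  1. A_0 → A_4 ← A_3 → A_6 ← A_1 → A_5 — A_4:collider[open]; A_3:fork[blocks]; A_6:collider[blocks]; A_1:fork[open] ⇒ blocked
  2. A_0 → A_4 ← A_3 ← A_1 → A_5 — A_4:collider[open]; A_3:chain[blocks]; A_1:fork[open] ⇒ blocked
  3. A_0 → A_3 → A_6 ← A_1 → A_5 — A_3:chain[blocks]; A_6:collider[blocks]; A_1:fork[open] ⇒ blocked
  4. A_0 → A_3 ← A_1 → A_5 — A_3:collider[open]; A_1:fork[open] ⇒ active
Since the path A_0 → A_3 ← A_1 → A_5 is active, A_0 and A_5 are not d-separated given {A_2, A_3, A_4}.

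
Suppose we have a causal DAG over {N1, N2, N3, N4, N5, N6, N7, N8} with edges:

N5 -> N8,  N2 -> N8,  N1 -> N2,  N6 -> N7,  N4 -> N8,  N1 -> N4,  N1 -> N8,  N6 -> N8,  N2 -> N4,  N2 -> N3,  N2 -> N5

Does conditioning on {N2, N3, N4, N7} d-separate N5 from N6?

Yes

Enumerating the 6 paths from N5 to N6 and testing each for blocking by {N2, N3, N4, N7}:
  1. N5 ← N2 → N8 ← N6 — N2:fork[blocks]; N8:collider[blocks] ⇒ blocked
  2. N5 ← N2 ← N1 → N8 ← N6 — N2:chain[blocks]; N1:fork[open]; N8:collider[blocks] ⇒ blocked
  3. N5 ← N2 ← N1 → N4 → N8 ← N6 — N2:chain[blocks]; N1:fork[open]; N4:chain[blocks]; N8:collider[blocks] ⇒ blocked
  4. N5 ← N2 → N4 → N8 ← N6 — N2:fork[blocks]; N4:chain[blocks]; N8:collider[blocks] ⇒ blocked
  5. N5 ← N2 → N4 ← N1 → N8 ← N6 — N2:fork[blocks]; N4:collider[open]; N1:fork[open]; N8:collider[blocks] ⇒ blocked
  6. N5 → N8 ← N6 — N8:collider[blocks] ⇒ blocked
Every path is blocked, so N5 and N6 are d-separated given {N2, N3, N4, N7}.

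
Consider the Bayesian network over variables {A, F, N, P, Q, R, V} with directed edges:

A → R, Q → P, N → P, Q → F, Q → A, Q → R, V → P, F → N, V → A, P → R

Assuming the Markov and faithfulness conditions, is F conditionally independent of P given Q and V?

6 paths connect F and P; each must be blocked for d-separation to hold:
Path 1: F → N → P
  N is a chain and N is not conditioned on — no node blocks this path, so it is active.
Path 2: F ← Q → A ← V → P
  Q is a fork here and Q is conditioned on, so the path is blocked at Q.
Path 3: F ← Q → A → R ← P
  Q is a fork here and Q is conditioned on, so the path is blocked at Q.
Path 4: F ← Q → P
  Q is a fork here and Q is conditioned on, so the path is blocked at Q.
Path 5: F ← Q → R ← A ← V → P
  Q is a fork here and Q is conditioned on, so the path is blocked at Q.
Path 6: F ← Q → R ← P
  Q is a fork here and Q is conditioned on, so the path is blocked at Q.
At least one path is unblocked, so d-separation fails.

No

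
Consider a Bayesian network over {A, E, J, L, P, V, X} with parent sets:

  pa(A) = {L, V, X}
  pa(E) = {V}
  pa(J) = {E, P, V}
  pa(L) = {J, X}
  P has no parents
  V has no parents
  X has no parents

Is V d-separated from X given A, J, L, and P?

We examine all 6 paths between V and X:
  1. V → J → L ← X — J:chain[blocks]; L:collider[open] ⇒ blocked
  2. V → J → L → A ← X — J:chain[blocks]; L:chain[blocks]; A:collider[open] ⇒ blocked
  3. V → E → J → L ← X — E:chain[open]; J:chain[blocks]; L:collider[open] ⇒ blocked
  4. V → E → J → L → A ← X — E:chain[open]; J:chain[blocks]; L:chain[blocks]; A:collider[open] ⇒ blocked
  5. V → A ← L ← X — A:collider[open]; L:chain[blocks] ⇒ blocked
  6. V → A ← X — A:collider[open] ⇒ active
Since the path V → A ← X is active, V and X are not d-separated given {A, J, L, P}.

No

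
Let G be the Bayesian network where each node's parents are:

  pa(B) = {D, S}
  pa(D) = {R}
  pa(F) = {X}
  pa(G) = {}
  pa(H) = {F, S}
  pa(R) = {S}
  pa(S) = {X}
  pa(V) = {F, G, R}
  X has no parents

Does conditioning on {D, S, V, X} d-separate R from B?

Yes

4 paths connect R and B; each must be blocked for d-separation to hold:
Path 1: R → D → B
  D is a chain here and D is conditioned on, so the path is blocked at D.
Path 2: R → V ← F → H ← S → B
  H is a collider here and neither H nor any of its descendants is conditioned on, so the collider stays closed — the path is blocked at H.
Path 3: R → V ← F ← X → S → B
  X is a fork here and X is conditioned on, so the path is blocked at X.
Path 4: R ← S → B
  S is a fork here and S is conditioned on, so the path is blocked at S.
All paths are blocked; R ⊥ B | {D, S, V, X} holds.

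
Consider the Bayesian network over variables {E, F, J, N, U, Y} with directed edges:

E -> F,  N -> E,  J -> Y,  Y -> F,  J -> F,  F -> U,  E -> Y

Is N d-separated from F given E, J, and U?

3 paths connect N and F; each must be blocked for d-separation to hold:
Path 1: N → E → Y ← J → F
  E is a chain here and E is conditioned on, so the path is blocked at E.
Path 2: N → E → Y → F
  E is a chain here and E is conditioned on, so the path is blocked at E.
Path 3: N → E → F
  E is a chain here and E is conditioned on, so the path is blocked at E.
Since every path is blocked, d-separation holds.

Yes — N and F are d-separated given {E, J, U}.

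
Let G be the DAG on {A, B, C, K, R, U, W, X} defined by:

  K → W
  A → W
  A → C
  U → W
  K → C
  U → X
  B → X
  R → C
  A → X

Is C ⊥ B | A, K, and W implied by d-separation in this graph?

Yes — C and B are d-separated given {A, K, W}.

There are 4 undirected paths between C and B; checking each against the conditioning set {A, K, W}:
Path 1: C ← A → X ← B
  A is a fork here and A is conditioned on, so the path is blocked at A.
Path 2: C ← A → W ← U → X ← B
  A is a fork here and A is conditioned on, so the path is blocked at A.
Path 3: C ← K → W ← U → X ← B
  K is a fork here and K is conditioned on, so the path is blocked at K.
Path 4: C ← K → W ← A → X ← B
  K is a fork here and K is conditioned on, so the path is blocked at K.
Every path is blocked, so C and B are d-separated given {A, K, W}.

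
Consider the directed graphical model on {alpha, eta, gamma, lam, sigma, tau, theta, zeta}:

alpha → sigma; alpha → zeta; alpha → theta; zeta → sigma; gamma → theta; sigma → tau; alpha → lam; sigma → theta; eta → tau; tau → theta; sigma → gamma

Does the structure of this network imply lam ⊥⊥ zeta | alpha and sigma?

Yes

We examine all 5 paths between lam and zeta:
Path 1: lam ← alpha → sigma ← zeta
  alpha is a fork here and alpha is conditioned on, so the path is blocked at alpha.
Path 2: lam ← alpha → theta ← sigma ← zeta
  alpha is a fork here and alpha is conditioned on, so the path is blocked at alpha.
Path 3: lam ← alpha → theta ← gamma ← sigma ← zeta
  alpha is a fork here and alpha is conditioned on, so the path is blocked at alpha.
Path 4: lam ← alpha → theta ← tau ← sigma ← zeta
  alpha is a fork here and alpha is conditioned on, so the path is blocked at alpha.
Path 5: lam ← alpha → zeta
  alpha is a fork here and alpha is conditioned on, so the path is blocked at alpha.
Since every path is blocked, d-separation holds.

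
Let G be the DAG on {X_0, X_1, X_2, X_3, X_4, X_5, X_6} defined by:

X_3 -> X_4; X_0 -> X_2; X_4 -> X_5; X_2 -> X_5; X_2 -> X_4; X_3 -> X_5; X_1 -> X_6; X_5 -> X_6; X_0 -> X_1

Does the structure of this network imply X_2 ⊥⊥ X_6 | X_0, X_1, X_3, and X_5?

Enumerating the 4 paths from X_2 to X_6 and testing each for blocking by {X_0, X_1, X_3, X_5}:
  1. X_2 → X_4 ← X_3 → X_5 → X_6 — X_4:collider[open]; X_3:fork[blocks]; X_5:chain[blocks] ⇒ blocked
  2. X_2 → X_4 → X_5 → X_6 — X_4:chain[open]; X_5:chain[blocks] ⇒ blocked
  3. X_2 ← X_0 → X_1 → X_6 — X_0:fork[blocks]; X_1:chain[blocks] ⇒ blocked
  4. X_2 → X_5 → X_6 — X_5:chain[blocks] ⇒ blocked
Every path is blocked, so X_2 and X_6 are d-separated given {X_0, X_1, X_3, X_5}.

Yes — X_2 and X_6 are d-separated given {X_0, X_1, X_3, X_5}.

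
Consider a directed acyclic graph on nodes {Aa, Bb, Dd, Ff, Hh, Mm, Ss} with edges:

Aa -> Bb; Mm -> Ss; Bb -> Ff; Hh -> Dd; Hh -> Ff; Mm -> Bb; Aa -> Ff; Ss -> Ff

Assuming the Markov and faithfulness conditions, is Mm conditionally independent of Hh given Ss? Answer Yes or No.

3 paths connect Mm and Hh; each must be blocked for d-separation to hold:
Path 1: Mm → Ss → Ff ← Hh
  Ss is a chain here and Ss is conditioned on, so the path is blocked at Ss.
Path 2: Mm → Bb → Ff ← Hh
  Ff is a collider here and neither Ff nor any of its descendants is conditioned on, so the collider stays closed — the path is blocked at Ff.
Path 3: Mm → Bb ← Aa → Ff ← Hh
  Bb is a collider here and neither Bb nor any of its descendants is conditioned on, so the collider stays closed — the path is blocked at Bb.
All paths are blocked; Mm ⊥ Hh | {Ss} holds.

Yes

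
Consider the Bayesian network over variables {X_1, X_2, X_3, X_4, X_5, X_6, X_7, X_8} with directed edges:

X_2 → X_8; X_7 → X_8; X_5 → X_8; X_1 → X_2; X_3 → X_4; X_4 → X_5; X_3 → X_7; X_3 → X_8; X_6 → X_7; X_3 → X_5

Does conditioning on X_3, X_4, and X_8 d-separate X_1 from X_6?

We examine all 4 paths between X_1 and X_6:
Path 1: X_1 → X_2 → X_8 ← X_5 ← X_4 ← X_3 → X_7 ← X_6
  X_4 is a chain here and X_4 is conditioned on, so the path is blocked at X_4.
Path 2: X_1 → X_2 → X_8 ← X_5 ← X_3 → X_7 ← X_6
  X_3 is a fork here and X_3 is conditioned on, so the path is blocked at X_3.
Path 3: X_1 → X_2 → X_8 ← X_3 → X_7 ← X_6
  X_3 is a fork here and X_3 is conditioned on, so the path is blocked at X_3.
Path 4: X_1 → X_2 → X_8 ← X_7 ← X_6
  X_2 is a chain and X_2 is not conditioned on; X_8 is a collider and X_8 is conditioned on, which opens it; X_7 is a chain and X_7 is not conditioned on — no node blocks this path, so it is active.
Since the path X_1 → X_2 → X_8 ← X_7 ← X_6 is active, X_1 and X_6 are not d-separated given {X_3, X_4, X_8}.

No — X_1 and X_6 are not d-separated given {X_3, X_4, X_8}.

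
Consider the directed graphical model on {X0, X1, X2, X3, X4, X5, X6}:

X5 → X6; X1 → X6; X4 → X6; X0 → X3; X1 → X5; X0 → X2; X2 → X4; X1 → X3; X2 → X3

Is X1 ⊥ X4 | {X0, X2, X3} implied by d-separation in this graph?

Yes

4 paths connect X1 and X4; each must be blocked for d-separation to hold:
Path 1: X1 → X6 ← X4
  X6 is a collider here and neither X6 nor any of its descendants is conditioned on, so the collider stays closed — the path is blocked at X6.
Path 2: X1 → X3 ← X2 → X4
  X2 is a fork here and X2 is conditioned on, so the path is blocked at X2.
Path 3: X1 → X3 ← X0 → X2 → X4
  X0 is a fork here and X0 is conditioned on, so the path is blocked at X0.
Path 4: X1 → X5 → X6 ← X4
  X6 is a collider here and neither X6 nor any of its descendants is conditioned on, so the collider stays closed — the path is blocked at X6.
Every path is blocked, so X1 and X4 are d-separated given {X0, X2, X3}.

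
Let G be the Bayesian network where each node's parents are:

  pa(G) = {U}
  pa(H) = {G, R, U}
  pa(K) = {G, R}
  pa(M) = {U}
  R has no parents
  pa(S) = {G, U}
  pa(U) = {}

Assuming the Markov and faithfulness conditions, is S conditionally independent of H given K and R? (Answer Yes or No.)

Enumerating the 6 paths from S to H and testing each for blocking by {K, R}:
Path 1: S ← G → K ← R → H
  R is a fork here and R is conditioned on, so the path is blocked at R.
Path 2: S ← G → H
  G is a fork and G is not conditioned on — no node blocks this path, so it is active.
Path 3: S ← G ← U → H
  G is a chain and G is not conditioned on; U is a fork and U is not conditioned on — no node blocks this path, so it is active.
Path 4: S ← U → G → K ← R → H
  R is a fork here and R is conditioned on, so the path is blocked at R.
Path 5: S ← U → G → H
  U is a fork and U is not conditioned on; G is a chain and G is not conditioned on — no node blocks this path, so it is active.
Path 6: S ← U → H
  U is a fork and U is not conditioned on — no node blocks this path, so it is active.
Because an active path exists, S and H are not d-separated.

No — S and H are not d-separated given {K, R}.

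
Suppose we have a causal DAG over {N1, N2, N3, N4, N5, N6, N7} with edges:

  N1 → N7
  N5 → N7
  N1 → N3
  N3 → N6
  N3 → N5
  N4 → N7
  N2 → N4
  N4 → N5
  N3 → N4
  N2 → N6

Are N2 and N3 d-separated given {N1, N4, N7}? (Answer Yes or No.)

6 paths connect N2 and N3; each must be blocked for d-separation to hold:
  1. N2 → N4 → N7 ← N1 → N3 — N4:chain[blocks]; N7:collider[open]; N1:fork[blocks] ⇒ blocked
  2. N2 → N4 → N7 ← N5 ← N3 — N4:chain[blocks]; N7:collider[open]; N5:chain[open] ⇒ blocked
  3. N2 → N4 ← N3 — N4:collider[open] ⇒ active
  4. N2 → N4 → N5 → N7 ← N1 → N3 — N4:chain[blocks]; N5:chain[open]; N7:collider[open]; N1:fork[blocks] ⇒ blocked
  5. N2 → N4 → N5 ← N3 — N4:chain[blocks]; N5:collider[open] ⇒ blocked
  6. N2 → N6 ← N3 — N6:collider[blocks] ⇒ blocked
At least one path is unblocked, so d-separation fails.

No — N2 and N3 are not d-separated given {N1, N4, N7}.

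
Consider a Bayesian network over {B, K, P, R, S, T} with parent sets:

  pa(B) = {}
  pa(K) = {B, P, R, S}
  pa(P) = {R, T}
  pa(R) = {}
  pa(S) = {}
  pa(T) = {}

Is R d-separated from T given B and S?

2 paths connect R and T; each must be blocked for d-separation to hold:
Path 1: R → K ← P ← T
  K is a collider here and neither K nor any of its descendants is conditioned on, so the collider stays closed — the path is blocked at K.
Path 2: R → P ← T
  P is a collider here and neither P nor any of its descendants is conditioned on, so the collider stays closed — the path is blocked at P.
Since every path is blocked, d-separation holds.

Yes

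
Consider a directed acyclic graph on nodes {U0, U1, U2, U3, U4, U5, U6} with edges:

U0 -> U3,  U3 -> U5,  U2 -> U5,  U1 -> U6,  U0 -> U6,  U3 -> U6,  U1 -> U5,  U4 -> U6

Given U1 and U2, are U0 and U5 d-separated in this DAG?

No

We examine all 4 paths between U0 and U5:
Path 1: U0 → U3 → U5
  U3 is a chain and U3 is not conditioned on — no node blocks this path, so it is active.
Path 2: U0 → U3 → U6 ← U1 → U5
  U6 is a collider here and neither U6 nor any of its descendants is conditioned on, so the collider stays closed — the path is blocked at U6.
Path 3: U0 → U6 ← U1 → U5
  U6 is a collider here and neither U6 nor any of its descendants is conditioned on, so the collider stays closed — the path is blocked at U6.
Path 4: U0 → U6 ← U3 → U5
  U6 is a collider here and neither U6 nor any of its descendants is conditioned on, so the collider stays closed — the path is blocked at U6.
Because an active path exists, U0 and U5 are not d-separated.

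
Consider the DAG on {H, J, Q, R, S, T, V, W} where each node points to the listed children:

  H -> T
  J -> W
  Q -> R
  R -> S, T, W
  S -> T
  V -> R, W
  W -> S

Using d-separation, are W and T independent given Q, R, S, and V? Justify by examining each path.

Yes — W and T are d-separated given {Q, R, S, V}.

6 paths connect W and T; each must be blocked for d-separation to hold:
  1. W ← R → T — R:fork[blocks] ⇒ blocked
  2. W ← R → S → T — R:fork[blocks]; S:chain[blocks] ⇒ blocked
  3. W → S ← R → T — S:collider[open]; R:fork[blocks] ⇒ blocked
  4. W → S → T — S:chain[blocks] ⇒ blocked
  5. W ← V → R → T — V:fork[blocks]; R:chain[blocks] ⇒ blocked
  6. W ← V → R → S → T — V:fork[blocks]; R:chain[blocks]; S:chain[blocks] ⇒ blocked
Since every path is blocked, d-separation holds.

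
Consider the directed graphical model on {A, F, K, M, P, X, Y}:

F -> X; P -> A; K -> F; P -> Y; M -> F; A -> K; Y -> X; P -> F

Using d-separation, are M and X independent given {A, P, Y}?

No

There are 3 undirected paths between M and X; checking each against the conditioning set {A, P, Y}:
  1. M → F → X — F:chain[open] ⇒ active
  2. M → F ← P → Y → X — F:collider[blocks]; P:fork[blocks]; Y:chain[blocks] ⇒ blocked
  3. M → F ← K ← A ← P → Y → X — F:collider[blocks]; K:chain[open]; A:chain[blocks]; P:fork[blocks]; Y:chain[blocks] ⇒ blocked
Since the path M → F → X is active, M and X are not d-separated given {A, P, Y}.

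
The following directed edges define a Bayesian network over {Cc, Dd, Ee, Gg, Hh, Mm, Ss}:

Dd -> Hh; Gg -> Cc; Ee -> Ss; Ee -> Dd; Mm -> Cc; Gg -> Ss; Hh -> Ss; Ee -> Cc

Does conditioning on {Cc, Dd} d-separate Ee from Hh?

Yes — Ee and Hh are d-separated given {Cc, Dd}.

There are 3 undirected paths between Ee and Hh; checking each against the conditioning set {Cc, Dd}:
Path 1: Ee → Ss ← Hh
  Ss is a collider here and neither Ss nor any of its descendants is conditioned on, so the collider stays closed — the path is blocked at Ss.
Path 2: Ee → Cc ← Gg → Ss ← Hh
  Ss is a collider here and neither Ss nor any of its descendants is conditioned on, so the collider stays closed — the path is blocked at Ss.
Path 3: Ee → Dd → Hh
  Dd is a chain here and Dd is conditioned on, so the path is blocked at Dd.
All paths are blocked; Ee ⊥ Hh | {Cc, Dd} holds.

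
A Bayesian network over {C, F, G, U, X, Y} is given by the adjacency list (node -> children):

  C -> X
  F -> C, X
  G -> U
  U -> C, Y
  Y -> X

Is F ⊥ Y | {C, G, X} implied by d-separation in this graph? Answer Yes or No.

No

4 paths connect F and Y; each must be blocked for d-separation to hold:
Path 1: F → X ← Y
  X is a collider and X is conditioned on, which opens it — no node blocks this path, so it is active.
Path 2: F → X ← C ← U → Y
  C is a chain here and C is conditioned on, so the path is blocked at C.
Path 3: F → C ← U → Y
  C is a collider and C is conditioned on, which opens it; U is a fork and U is not conditioned on — no node blocks this path, so it is active.
Path 4: F → C → X ← Y
  C is a chain here and C is conditioned on, so the path is blocked at C.
Because an active path exists, F and Y are not d-separated.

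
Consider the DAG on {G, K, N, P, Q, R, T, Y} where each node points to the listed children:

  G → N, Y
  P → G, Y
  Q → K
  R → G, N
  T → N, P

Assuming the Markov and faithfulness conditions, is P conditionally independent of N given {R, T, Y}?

No — P and N are not d-separated given {R, T, Y}.

Enumerating the 5 paths from P to N and testing each for blocking by {R, T, Y}:
Path 1: P ← T → N
  T is a fork here and T is conditioned on, so the path is blocked at T.
Path 2: P → G ← R → N
  R is a fork here and R is conditioned on, so the path is blocked at R.
Path 3: P → G → N
  G is a chain and G is not conditioned on — no node blocks this path, so it is active.
Path 4: P → Y ← G ← R → N
  R is a fork here and R is conditioned on, so the path is blocked at R.
Path 5: P → Y ← G → N
  Y is a collider and Y is conditioned on, which opens it; G is a fork and G is not conditioned on — no node blocks this path, so it is active.
Since the path P → G → N is active, P and N are not d-separated given {R, T, Y}.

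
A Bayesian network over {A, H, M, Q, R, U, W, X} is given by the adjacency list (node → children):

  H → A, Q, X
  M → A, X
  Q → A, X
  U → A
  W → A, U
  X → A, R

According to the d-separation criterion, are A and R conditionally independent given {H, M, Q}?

No

There are 6 undirected paths between A and R; checking each against the conditioning set {H, M, Q}:
Path 1: A ← H → X → R
  H is a fork here and H is conditioned on, so the path is blocked at H.
Path 2: A ← H → Q → X → R
  H is a fork here and H is conditioned on, so the path is blocked at H.
Path 3: A ← X → R
  X is a fork and X is not conditioned on — no node blocks this path, so it is active.
Path 4: A ← Q ← H → X → R
  Q is a chain here and Q is conditioned on, so the path is blocked at Q.
Path 5: A ← Q → X → R
  Q is a fork here and Q is conditioned on, so the path is blocked at Q.
Path 6: A ← M → X → R
  M is a fork here and M is conditioned on, so the path is blocked at M.
At least one path is unblocked, so d-separation fails.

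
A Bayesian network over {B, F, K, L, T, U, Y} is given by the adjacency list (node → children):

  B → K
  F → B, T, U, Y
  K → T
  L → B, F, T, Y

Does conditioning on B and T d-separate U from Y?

6 paths connect U and Y; each must be blocked for d-separation to hold:
  1. U ← F → B → K → T ← L → Y — F:fork[open]; B:chain[blocks]; K:chain[open]; T:collider[open]; L:fork[open] ⇒ blocked
  2. U ← F → B ← L → Y — F:fork[open]; B:collider[open]; L:fork[open] ⇒ active
  3. U ← F → T ← K ← B ← L → Y — F:fork[open]; T:collider[open]; K:chain[open]; B:chain[blocks]; L:fork[open] ⇒ blocked
  4. U ← F → T ← L → Y — F:fork[open]; T:collider[open]; L:fork[open] ⇒ active
  5. U ← F → Y — F:fork[open] ⇒ active
  6. U ← F ← L → Y — F:chain[open]; L:fork[open] ⇒ active
Because an active path exists, U and Y are not d-separated.

No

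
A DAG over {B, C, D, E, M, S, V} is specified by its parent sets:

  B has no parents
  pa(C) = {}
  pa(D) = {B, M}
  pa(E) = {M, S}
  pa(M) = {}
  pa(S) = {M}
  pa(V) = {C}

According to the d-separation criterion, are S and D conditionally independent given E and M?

Yes

There are 2 undirected paths between S and D; checking each against the conditioning set {E, M}:
Path 1: S → E ← M → D
  M is a fork here and M is conditioned on, so the path is blocked at M.
Path 2: S ← M → D
  M is a fork here and M is conditioned on, so the path is blocked at M.
Since every path is blocked, d-separation holds.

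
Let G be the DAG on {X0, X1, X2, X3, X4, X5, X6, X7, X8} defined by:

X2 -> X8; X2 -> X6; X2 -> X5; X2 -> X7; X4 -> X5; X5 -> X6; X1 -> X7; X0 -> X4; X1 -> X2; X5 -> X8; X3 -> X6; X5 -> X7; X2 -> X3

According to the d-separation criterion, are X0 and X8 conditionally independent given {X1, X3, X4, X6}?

There are 6 undirected paths between X0 and X8; checking each against the conditioning set {X1, X3, X4, X6}:
Path 1: X0 → X4 → X5 → X6 ← X2 → X8
  X4 is a chain here and X4 is conditioned on, so the path is blocked at X4.
Path 2: X0 → X4 → X5 → X6 ← X3 ← X2 → X8
  X4 is a chain here and X4 is conditioned on, so the path is blocked at X4.
Path 3: X0 → X4 → X5 ← X2 → X8
  X4 is a chain here and X4 is conditioned on, so the path is blocked at X4.
Path 4: X0 → X4 → X5 → X8
  X4 is a chain here and X4 is conditioned on, so the path is blocked at X4.
Path 5: X0 → X4 → X5 → X7 ← X1 → X2 → X8
  X4 is a chain here and X4 is conditioned on, so the path is blocked at X4.
Path 6: X0 → X4 → X5 → X7 ← X2 → X8
  X4 is a chain here and X4 is conditioned on, so the path is blocked at X4.
All paths are blocked; X0 ⊥ X8 | {X1, X3, X4, X6} holds.

Yes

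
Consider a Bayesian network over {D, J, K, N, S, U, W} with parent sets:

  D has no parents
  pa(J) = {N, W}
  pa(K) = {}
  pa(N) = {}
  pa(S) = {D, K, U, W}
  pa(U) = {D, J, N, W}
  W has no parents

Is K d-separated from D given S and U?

No — K and D are not d-separated given {S, U}.

5 paths connect K and D; each must be blocked for d-separation to hold:
Path 1: K → S ← W → J ← N → U ← D
  S is a collider and S is conditioned on, which opens it; W is a fork and W is not conditioned on; J is a collider and its descendant U is conditioned on, which opens it; N is a fork and N is not conditioned on; U is a collider and U is conditioned on, which opens it — no node blocks this path, so it is active.
Path 2: K → S ← W → J → U ← D
  S is a collider and S is conditioned on, which opens it; W is a fork and W is not conditioned on; J is a chain and J is not conditioned on; U is a collider and U is conditioned on, which opens it — no node blocks this path, so it is active.
Path 3: K → S ← W → U ← D
  S is a collider and S is conditioned on, which opens it; W is a fork and W is not conditioned on; U is a collider and U is conditioned on, which opens it — no node blocks this path, so it is active.
Path 4: K → S ← D
  S is a collider and S is conditioned on, which opens it — no node blocks this path, so it is active.
Path 5: K → S ← U ← D
  U is a chain here and U is conditioned on, so the path is blocked at U.
Because an active path exists, K and D are not d-separated.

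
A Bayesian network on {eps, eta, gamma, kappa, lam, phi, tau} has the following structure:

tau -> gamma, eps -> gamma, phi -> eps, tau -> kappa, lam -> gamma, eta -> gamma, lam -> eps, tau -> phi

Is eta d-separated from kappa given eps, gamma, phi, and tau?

Yes

We examine all 3 paths between eta and kappa:
Path 1: eta → gamma ← lam → eps ← phi ← tau → kappa
  phi is a chain here and phi is conditioned on, so the path is blocked at phi.
Path 2: eta → gamma ← tau → kappa
  tau is a fork here and tau is conditioned on, so the path is blocked at tau.
Path 3: eta → gamma ← eps ← phi ← tau → kappa
  eps is a chain here and eps is conditioned on, so the path is blocked at eps.
Since every path is blocked, d-separation holds.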